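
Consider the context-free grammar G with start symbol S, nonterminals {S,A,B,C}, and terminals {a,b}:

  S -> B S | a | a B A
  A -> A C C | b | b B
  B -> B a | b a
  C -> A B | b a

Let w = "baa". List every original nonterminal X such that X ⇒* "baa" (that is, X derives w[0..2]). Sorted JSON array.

Convert to CNF:
  S -> B S | T1 X3 | a
  A -> A X2 | T0 B | b
  B -> B T1 | T0 T1
  C -> A B | T0 T1
  T0 -> b
  T1 -> a
  X2 -> C C
  X3 -> B A

CYK table (by increasing span) (cells [i..j] with 0 ≤ i ≤ j ≤ 2 only):
  T[0,0] 'b' = {A,T0}  orig:{A}
  T[1,1] 'a' = {S,T1}  orig:{S}
  T[2,2] 'a' = {S,T1}  orig:{S}
  T[0,1] 'ba' = {B,C}
  T[1,2] 'aa' = ∅
  T[0,2] 'baa' = {B,S}

Original NTs in T[0,2] deriving "baa": ["B", "S"]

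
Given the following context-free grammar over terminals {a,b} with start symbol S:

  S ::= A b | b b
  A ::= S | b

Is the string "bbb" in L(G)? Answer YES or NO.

CNF form of G:
  S -> A T0 | T0 T0
  A -> A T0 | T0 T0 | b
  T0 -> b

Fill CYK table bottom-up:
  T[0,0] 'b' = {A,T0}  orig:{A}
  T[1,1] 'b' = {A,T0}  orig:{A}
  T[2,2] 'b' = {A,T0}  orig:{A}
  T[0,1] 'bb' = {A,S}
  T[1,2] 'bb' = {A,S}
  T[0,2] 'bbb' = {A,S}

S ∈ T[0,2] ⇒ YES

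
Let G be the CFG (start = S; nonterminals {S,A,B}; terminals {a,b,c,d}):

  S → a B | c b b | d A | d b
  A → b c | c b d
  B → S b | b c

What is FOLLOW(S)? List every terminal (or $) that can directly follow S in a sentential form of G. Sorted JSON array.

FIRST iteration:
pass 1:
  A via A→b c: +{b}
  A via A→c b d: +{c}
  B via B→b c: +{b}
  S via S→a B: +{a}
  S via S→c b b: +{c}
  S via S→d A: +{d}
  FIRST(S)={a,c,d}  FIRST(A)={b,c}  FIRST(B)={b}
pass 2:
  B via B→S b: +{a,c,d}
  FIRST(S)={a,c,d}  FIRST(A)={b,c}  FIRST(B)={a,b,c,d}
pass 3: — fixpoint
  FIRST(S)={a,c,d}  FIRST(A)={b,c}  FIRST(B)={a,b,c,d}

FOLLOW iteration:
FOLLOW(S) := {$}
[1]
  B→S b: FOLLOW(S) ⊇ FIRST(b) = {b}; new: +{b}
  S→a B: FOLLOW(B) ⊇ FOLLOW(S) ⊇ {$,b}; new: +{$,b}
  S→d A: FOLLOW(A) ⊇ FOLLOW(S) ⊇ {$,b}; new: +{$,b}
  FOLLOW(S)={$,b}  FOLLOW(A)={$,b}  FOLLOW(B)={$,b}
[2] (stable)
  FOLLOW(S)={$,b}  FOLLOW(A)={$,b}  FOLLOW(B)={$,b}

FOLLOW(S) = ["$", "b"]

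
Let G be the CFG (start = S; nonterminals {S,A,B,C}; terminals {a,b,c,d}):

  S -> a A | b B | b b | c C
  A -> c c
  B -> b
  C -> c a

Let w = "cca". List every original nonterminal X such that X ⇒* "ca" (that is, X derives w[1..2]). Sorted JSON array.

Convert to CNF:
  S -> T0 C | T1 A | T2 B | T2 T2
  A -> T0 T0
  B -> b
  C -> T0 T1
  T0 -> c
  T1 -> a
  T2 -> b

CYK fill, restricted to cells inside w[1..2]:
  [1..1]={T0}  "c"  orig:{}
  [2..2]={T1}  "a"  orig:{}
  [1..2]={C}  "ca"

Original NTs in T[1,2] deriving "ca": ["C"]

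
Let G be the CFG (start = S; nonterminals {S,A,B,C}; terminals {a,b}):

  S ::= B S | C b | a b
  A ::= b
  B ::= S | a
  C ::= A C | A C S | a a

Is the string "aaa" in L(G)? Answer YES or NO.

Convert to CNF:
  S -> B S | C T0 | T1 T0
  A -> b
  B -> B S | C T0 | T1 T0 | a
  C -> A C | A X2 | T1 T1
  T0 -> b
  T1 -> a
  X2 -> C S

CYK table (by increasing span):
  T[0,0] 'a' = {B,T1}  orig:{B}
  T[1,1] 'a' = {B,T1}  orig:{B}
  T[2,2] 'a' = {B,T1}  orig:{B}
  T[0,1] 'aa' = {C}
  T[1,2] 'aa' = {C}
  T[0,2] 'aaa' = ∅

S ∉ T[0,2] ⇒ NO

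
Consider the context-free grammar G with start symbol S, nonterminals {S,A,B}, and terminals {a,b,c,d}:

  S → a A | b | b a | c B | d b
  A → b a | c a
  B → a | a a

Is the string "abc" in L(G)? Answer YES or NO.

Convert to CNF:
  S -> T0 T1 | T1 A | T2 B | T3 T0 | b
  A -> T0 T1 | T2 T1
  B -> T1 T1 | a
  T0 -> b
  T1 -> a
  T2 -> c
  T3 -> d

CYK table (by increasing span):
  T[0,0] 'a' = {B,T1}  orig:{B}
  T[1,1] 'b' = {S,T0}  orig:{S}
  T[2,2] 'c' = {T2}  orig:{}
  T[0,1] 'ab' = ∅
  T[1,2] 'bc' = ∅
  T[0,2] 'abc' = ∅

S ∉ T[0,2] ⇒ NO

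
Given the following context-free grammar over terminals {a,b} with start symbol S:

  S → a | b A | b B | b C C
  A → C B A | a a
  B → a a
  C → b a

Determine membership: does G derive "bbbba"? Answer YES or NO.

CNF form of G:
  S -> T1 A | T1 B | T1 X3 | a
  A -> C X2 | T0 T0
  B -> T0 T0
  C -> T1 T0
  T0 -> a
  T1 -> b
  X2 -> B A
  X3 -> C C

CYK fill:
  T[0,0] 'b' = {T1}  orig:{}
  T[1,1] 'b' = {T1}  orig:{}
  T[2,2] 'b' = {T1}  orig:{}
  T[3,3] 'b' = {T1}  orig:{}
  T[4,4] 'a' = {S,T0}  orig:{S}
  T[0,1] 'bb' = ∅
  T[1,2] 'bb' = ∅
  T[2,3] 'bb' = ∅
  T[3,4] 'ba' = {C}
  T[0,2] 'bbb' = ∅
  T[1,3] 'bbb' = ∅
  T[2,4] 'bba' = ∅
  T[0,3] 'bbbb' = ∅
  T[1,4] 'bbba' = ∅
  T[0,4] 'bbbba' = ∅

S ∉ T[0,4] ⇒ NO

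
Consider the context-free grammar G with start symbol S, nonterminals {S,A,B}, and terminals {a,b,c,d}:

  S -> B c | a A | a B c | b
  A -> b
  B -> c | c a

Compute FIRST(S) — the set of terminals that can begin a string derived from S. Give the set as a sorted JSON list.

Compute FIRST by fixpoint:
[1]
  A via A→b: +{b}
  B via B→c: +{c}
  S via S→B c: +{c}
  S via S→a A: +{a}
  S via S→b: +{b}
  FIRST[S]={a,b,c}  FIRST[A]={b}  FIRST[B]={c}
[2] (no change)
  FIRST[S]={a,b,c}  FIRST[A]={b}  FIRST[B]={c}

FIRST(S) = ["a", "b", "c"]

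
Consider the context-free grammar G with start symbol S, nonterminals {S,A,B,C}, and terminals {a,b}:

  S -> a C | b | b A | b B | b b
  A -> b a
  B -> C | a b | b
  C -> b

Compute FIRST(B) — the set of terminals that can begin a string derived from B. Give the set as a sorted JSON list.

FIRST iteration:
[1]
  A via A→b a: +{b}
  B via B→a b: +{a}
  B via B→b: +{b}
  C via C→b: +{b}
  S via S→a C: +{a}
  S via S→b: +{b}
  S: {a,b}  A: {b}  B: {a,b}  C: {b}
[2] (no change)
  S: {a,b}  A: {b}  B: {a,b}  C: {b}

FIRST(B) = ["a", "b"]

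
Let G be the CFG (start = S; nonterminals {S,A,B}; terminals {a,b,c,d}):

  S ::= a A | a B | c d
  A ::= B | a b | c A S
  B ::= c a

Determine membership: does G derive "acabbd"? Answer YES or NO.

Convert to CNF:
  S -> T0 A | T0 B | T2 T3
  A -> T0 T1 | T2 T0 | T2 X4
  B -> T2 T0
  T0 -> a
  T1 -> b
  T2 -> c
  T3 -> d
  X4 -> A S

CYK fill:
  [0..0]={T0}  "a"  orig:{}
  [1..1]={T2}  "c"  orig:{}
  [2..2]={T0}  "a"  orig:{}
  [3..3]={T1}  "b"  orig:{}
  [4..4]={T1}  "b"  orig:{}
  [5..5]={T3}  "d"  orig:{}
  [0..1]=∅  "ac"
  [1..2]={A,B}  "ca"
  [2..3]={A}  "ab"
  [3..4]=∅  "bb"
  [4..5]=∅  "bd"
  [0..2]={S}  "aca"
  [1..3]=∅  "cab"
  [2..4]=∅  "abb"
  [3..5]=∅  "bbd"
  [0..3]=∅  "acab"
  [1..4]=∅  "cabb"
  [2..5]=∅  "abbd"
  [0..4]=∅  "acabb"
  [1..5]=∅  "cabbd"
  [0..5]=∅  "acabbd"

S ∉ T[0,5] ⇒ NO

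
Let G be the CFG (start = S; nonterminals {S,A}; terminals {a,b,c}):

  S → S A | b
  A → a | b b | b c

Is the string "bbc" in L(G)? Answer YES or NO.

CNF form of G:
  S -> S A | b
  A -> T0 T0 | T0 T1 | a
  T0 -> b
  T1 -> c

Fill CYK table bottom-up:
  cell(0,0) b: {S,T0}  orig:{S}
  cell(1,1) b: {S,T0}  orig:{S}
  cell(2,2) c: {T1}  orig:{}
  cell(0,1) bb: {A}
  cell(1,2) bc: {A}
  cell(0,2) bbc: {S}

S ∈ T[0,2] ⇒ YES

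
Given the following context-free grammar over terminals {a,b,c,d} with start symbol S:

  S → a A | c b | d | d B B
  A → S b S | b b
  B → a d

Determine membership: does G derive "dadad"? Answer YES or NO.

CNF form of G:
  S -> T1 A | T2 X5 | T3 T0 | d
  A -> S X4 | T0 T0
  B -> T1 T2
  T0 -> b
  T1 -> a
  T2 -> d
  T3 -> c
  X4 -> T0 S
  X5 -> B B

CYK fill:
  T[0,0] 'd' = {S,T2}  orig:{S}
  T[1,1] 'a' = {T1}  orig:{}
  T[2,2] 'd' = {S,T2}  orig:{S}
  T[3,3] 'a' = {T1}  orig:{}
  T[4,4] 'd' = {S,T2}  orig:{S}
  T[0,1] 'da' = ∅
  T[1,2] 'ad' = {B}
  T[2,3] 'da' = ∅
  T[3,4] 'ad' = {B}
  T[0,2] 'dad' = ∅
  T[1,3] 'ada' = ∅
  T[2,4] 'dad' = ∅
  T[0,3] 'dada' = ∅
  T[1,4] 'adad' = {X5}  orig:{}
  T[0,4] 'dadad' = {S}

S ∈ T[0,4] ⇒ YES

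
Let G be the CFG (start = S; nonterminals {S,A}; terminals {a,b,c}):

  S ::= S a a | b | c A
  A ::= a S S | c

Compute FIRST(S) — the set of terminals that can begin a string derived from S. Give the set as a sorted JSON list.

FIRST sets, iterate to fixpoint:
[1]
  A via A→a S S: +{a}
  A via A→c: +{c}
  S via S→b: +{b}
  S via S→c A: +{c}
  FIRST[S]={b,c}  FIRST[A]={a,c}
[2] (no change)
  FIRST[S]={b,c}  FIRST[A]={a,c}

FIRST(S) = ["b", "c"]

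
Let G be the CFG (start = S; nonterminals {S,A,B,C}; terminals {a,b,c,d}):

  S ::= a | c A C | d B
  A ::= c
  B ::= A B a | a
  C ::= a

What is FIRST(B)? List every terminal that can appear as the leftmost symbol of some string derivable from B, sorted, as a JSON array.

Compute FIRST by fixpoint:
[1]
  A via A→c: +{c}
  B via B→A B a: +{c}
  B via B→a: +{a}
  C via C→a: +{a}
  S via S→a: +{a}
  S via S→c A C: +{c}
  S via S→d B: +{d}
  FIRST(S)={a,c,d}  FIRST(A)={c}  FIRST(B)={a,c}  FIRST(C)={a}
[2] — fixpoint
  FIRST(S)={a,c,d}  FIRST(A)={c}  FIRST(B)={a,c}  FIRST(C)={a}

FIRST(B) = ["a", "c"]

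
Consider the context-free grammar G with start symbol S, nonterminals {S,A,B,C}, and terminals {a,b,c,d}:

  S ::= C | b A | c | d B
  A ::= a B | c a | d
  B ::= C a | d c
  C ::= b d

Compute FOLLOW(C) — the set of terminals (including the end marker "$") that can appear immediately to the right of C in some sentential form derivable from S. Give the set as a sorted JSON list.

FIRST sets, iterate to fixpoint:
iter 1:
  A via A→a B: +{a}
  A via A→c a: +{c}
  A via A→d: +{d}
  B via B→d c: +{d}
  C via C→b d: +{b}
  S via S→C: +{b}
  S via S→c: +{c}
  S via S→d B: +{d}
  FIRST[S]={b,c,d}  FIRST[A]={a,c,d}  FIRST[B]={d}  FIRST[C]={b}
iter 2:
  B via B→C a: +{b}
  FIRST[S]={b,c,d}  FIRST[A]={a,c,d}  FIRST[B]={b,d}  FIRST[C]={b}
iter 3: done
  FIRST[S]={b,c,d}  FIRST[A]={a,c,d}  FIRST[B]={b,d}  FIRST[C]={b}

Compute FOLLOW by fixpoint:
FOLLOW(S) := {$}
pass 1:
  B→C a: FOLLOW(C) ⊇ FIRST(a) = {a}; new: +{a}
  S→C: FOLLOW(C) ⊇ FOLLOW(S) ⊇ {$}; new: +{$}
  S→b A: FOLLOW(A) ⊇ FOLLOW(S) ⊇ {$}; new: +{$}
  S→d B: FOLLOW(B) ⊇ FOLLOW(S) ⊇ {$}; new: +{$}
  S: {$}  A: {$}  B: {$}  C: {$,a}
pass 2: done
  S: {$}  A: {$}  B: {$}  C: {$,a}

FOLLOW(C) = ["$", "a"]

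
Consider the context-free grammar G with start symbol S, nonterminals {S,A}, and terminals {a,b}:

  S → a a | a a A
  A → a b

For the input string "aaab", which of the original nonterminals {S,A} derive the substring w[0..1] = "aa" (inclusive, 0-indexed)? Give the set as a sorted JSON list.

CNF form of G:
  S -> T0 T0 | T0 X2
  A -> T0 T1
  T0 -> a
  T1 -> b
  X2 -> T0 A

Fill CYK table bottom-up, restricted to cells inside w[0..1]:
  [0..0]={T0}  "a"  orig:{}
  [1..1]={T0}  "a"  orig:{}
  [0..1]={S}  "aa"

Original NTs in T[0,1] deriving "aa": ["S"]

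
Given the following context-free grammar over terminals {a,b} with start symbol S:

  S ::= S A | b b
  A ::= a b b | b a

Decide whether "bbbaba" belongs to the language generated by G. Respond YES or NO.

Convert to CNF:
  S -> S A | T1 T1
  A -> T0 X2 | T1 T0
  T0 -> a
  T1 -> b
  X2 -> T1 T1

CYK table (by increasing span):
  T[0,0] 'b' = {T1}  orig:{}
  T[1,1] 'b' = {T1}  orig:{}
  T[2,2] 'b' = {T1}  orig:{}
  T[3,3] 'a' = {T0}  orig:{}
  T[4,4] 'b' = {T1}  orig:{}
  T[5,5] 'a' = {T0}  orig:{}
  T[0,1] 'bb' = {S,X2}  orig:{S}
  T[1,2] 'bb' = {S,X2}  orig:{S}
  T[2,3] 'ba' = {A}
  T[3,4] 'ab' = ∅
  T[4,5] 'ba' = {A}
  T[0,2] 'bbb' = ∅
  T[1,3] 'bba' = ∅
  T[2,4] 'bab' = ∅
  T[3,5] 'aba' = ∅
  T[0,3] 'bbba' = {S}
  T[1,4] 'bbab' = ∅
  T[2,5] 'baba' = ∅
  T[0,4] 'bbbab' = ∅
  T[1,5] 'bbaba' = ∅
  T[0,5] 'bbbaba' = {S}

S ∈ T[0,5] ⇒ YES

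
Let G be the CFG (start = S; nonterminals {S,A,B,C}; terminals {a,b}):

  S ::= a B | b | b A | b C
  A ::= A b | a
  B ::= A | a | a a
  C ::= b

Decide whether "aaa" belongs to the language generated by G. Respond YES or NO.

Convert to CNF:
  S -> T0 A | T0 C | T1 B | b
  A -> A T0 | a
  B -> A T0 | T1 T1 | a
  C -> b
  T0 -> b
  T1 -> a

CYK table (by increasing span):
  cell(0,0) a: {A,B,T1}  orig:{A,B}
  cell(1,1) a: {A,B,T1}  orig:{A,B}
  cell(2,2) a: {A,B,T1}  orig:{A,B}
  cell(0,1) aa: {B,S}
  cell(1,2) aa: {B,S}
  cell(0,2) aaa: {S}

S ∈ T[0,2] ⇒ YES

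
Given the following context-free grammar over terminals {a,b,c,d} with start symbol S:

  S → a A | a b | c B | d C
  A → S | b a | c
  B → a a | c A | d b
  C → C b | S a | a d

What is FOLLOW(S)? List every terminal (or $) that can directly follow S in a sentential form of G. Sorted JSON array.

FIRST iteration:
pass 1:
  A via A→b a: +{b}
  A via A→c: +{c}
  B via B→a a: +{a}
  B via B→c A: +{c}
  B via B→d b: +{d}
  C via C→a d: +{a}
  S via S→a A: +{a}
  S via S→c B: +{c}
  S via S→d C: +{d}
  FIRST[S]={a,c,d}  FIRST[A]={b,c}  FIRST[B]={a,c,d}  FIRST[C]={a}
pass 2:
  A via A→S: +{a,d}
  C via C→S a: +{c,d}
  FIRST[S]={a,c,d}  FIRST[A]={a,b,c,d}  FIRST[B]={a,c,d}  FIRST[C]={a,c,d}
pass 3: (no change)
  FIRST[S]={a,c,d}  FIRST[A]={a,b,c,d}  FIRST[B]={a,c,d}  FIRST[C]={a,c,d}

FOLLOW sets:
seed FOLLOW(S) with $
[1]
  C→C b: FOLLOW(C) ⊇ FIRST(b) = {b}; new: +{b}
  C→S a: FOLLOW(S) ⊇ FIRST(a) = {a}; new: +{a}
  S→a A: FOLLOW(A) ⊇ FOLLOW(S) ⊇ {$,a}; new: +{$,a}
  S→c B: FOLLOW(B) ⊇ FOLLOW(S) ⊇ {$,a}; new: +{$,a}
  S→d C: FOLLOW(C) ⊇ FOLLOW(S) ⊇ {$,a}; new: +{$,a}
  FOLLOW(S)={$,a}  FOLLOW(A)={$,a}  FOLLOW(B)={$,a}  FOLLOW(C)={$,a,b}
[2] (stable)
  FOLLOW(S)={$,a}  FOLLOW(A)={$,a}  FOLLOW(B)={$,a}  FOLLOW(C)={$,a,b}

FOLLOW(S) = ["$", "a"]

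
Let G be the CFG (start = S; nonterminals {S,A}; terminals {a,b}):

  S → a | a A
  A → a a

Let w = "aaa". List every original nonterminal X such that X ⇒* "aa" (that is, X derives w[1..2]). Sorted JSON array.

Convert to CNF:
  S -> T0 A | a
  A -> T0 T0
  T0 -> a

Fill CYK table bottom-up — only the sub-triangle for w[1..2]:
  [1..1]={S,T0}  "a"  orig:{S}
  [2..2]={S,T0}  "a"  orig:{S}
  [1..2]={A}  "aa"

Original NTs in T[1,2] deriving "aa": ["A"]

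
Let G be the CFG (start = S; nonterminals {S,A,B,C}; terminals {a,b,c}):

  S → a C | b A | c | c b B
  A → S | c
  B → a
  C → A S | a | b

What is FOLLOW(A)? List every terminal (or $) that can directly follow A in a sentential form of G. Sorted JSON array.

Compute FIRST by fixpoint:
[1]
  A via A→c: +{c}
  B via B→a: +{a}
  C via C→A S: +{c}
  C via C→a: +{a}
  C via C→b: +{b}
  S via S→a C: +{a}
  S via S→b A: +{b}
  S via S→c: +{c}
  FIRST[S]={a,b,c}  FIRST[A]={c}  FIRST[B]={a}  FIRST[C]={a,b,c}
[2]
  A via A→S: +{a,b}
  FIRST[S]={a,b,c}  FIRST[A]={a,b,c}  FIRST[B]={a}  FIRST[C]={a,b,c}
[3] (stable)
  FIRST[S]={a,b,c}  FIRST[A]={a,b,c}  FIRST[B]={a}  FIRST[C]={a,b,c}

FOLLOW sets:
seed FOLLOW(S) with $
iter 1:
  C→A S: FOLLOW(A) ⊇ FIRST(S) = {a,b,c}; new: +{a,b,c}
  S→a C: FOLLOW(C) ⊇ FOLLOW(S) ⊇ {$}; new: +{$}
  S→b A: FOLLOW(A) ⊇ FOLLOW(S) ⊇ {$}; new: +{$}
  S→c b B: FOLLOW(B) ⊇ FOLLOW(S) ⊇ {$}; new: +{$}
  S: {$}  A: {$,a,b,c}  B: {$}  C: {$}
iter 2:
  A→S: FOLLOW(S) ⊇ FOLLOW(A) ⊇ {$,a,b,c}; new: +{a,b,c}
  S→a C: FOLLOW(C) ⊇ FOLLOW(S) ⊇ {$,a,b,c}; new: +{a,b,c}
  S→c b B: FOLLOW(B) ⊇ FOLLOW(S) ⊇ {$,a,b,c}; new: +{a,b,c}
  S: {$,a,b,c}  A: {$,a,b,c}  B: {$,a,b,c}  C: {$,a,b,c}
iter 3: (no change)
  S: {$,a,b,c}  A: {$,a,b,c}  B: {$,a,b,c}  C: {$,a,b,c}

FOLLOW(A) = ["$", "a", "b", "c"]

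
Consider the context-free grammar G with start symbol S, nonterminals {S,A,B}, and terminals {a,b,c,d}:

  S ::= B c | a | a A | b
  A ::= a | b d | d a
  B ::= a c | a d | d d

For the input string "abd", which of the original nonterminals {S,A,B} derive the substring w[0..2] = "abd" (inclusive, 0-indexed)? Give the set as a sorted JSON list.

Convert to CNF:
  S -> B T3 | T2 A | a | b
  A -> T0 T1 | T1 T2 | a
  B -> T1 T1 | T2 T1 | T2 T3
  T0 -> b
  T1 -> d
  T2 -> a
  T3 -> c

Fill CYK table bottom-up, restricted to cells inside w[0..2]:
  [0..0]={A,S,T2}  "a"  orig:{A,S}
  [1..1]={S,T0}  "b"  orig:{S}
  [2..2]={T1}  "d"  orig:{}
  [0..1]=∅  "ab"
  [1..2]={A}  "bd"
  [0..2]={S}  "abd"

Original NTs in T[0,2] deriving "abd": ["S"]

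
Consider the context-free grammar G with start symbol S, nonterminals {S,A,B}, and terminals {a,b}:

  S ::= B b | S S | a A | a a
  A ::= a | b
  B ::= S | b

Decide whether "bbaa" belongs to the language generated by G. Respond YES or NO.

Convert to CNF:
  S -> B T0 | S S | T1 A | T1 T1
  A -> a | b
  B -> B T0 | S S | T1 A | T1 T1 | b
  T0 -> b
  T1 -> a

Fill CYK table bottom-up:
  T[0,0] 'b' = {A,B,T0}  orig:{A,B}
  T[1,1] 'b' = {A,B,T0}  orig:{A,B}
  T[2,2] 'a' = {A,T1}  orig:{A}
  T[3,3] 'a' = {A,T1}  orig:{A}
  T[0,1] 'bb' = {B,S}
  T[1,2] 'ba' = ∅
  T[2,3] 'aa' = {B,S}
  T[0,2] 'bba' = ∅
  T[1,3] 'baa' = ∅
  T[0,3] 'bbaa' = {B,S}

S ∈ T[0,3] ⇒ YES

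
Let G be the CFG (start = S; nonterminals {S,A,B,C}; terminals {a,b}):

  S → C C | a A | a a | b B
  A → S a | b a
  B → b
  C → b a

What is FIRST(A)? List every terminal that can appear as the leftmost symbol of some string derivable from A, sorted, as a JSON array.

FIRST iteration:
iter 1:
  A via A→b a: +{b}
  B via B→b: +{b}
  C via C→b a: +{b}
  S via S→C C: +{b}
  S via S→a A: +{a}
  FIRST[S]={a,b}  FIRST[A]={b}  FIRST[B]={b}  FIRST[C]={b}
iter 2:
  A via A→S a: +{a}
  FIRST[S]={a,b}  FIRST[A]={a,b}  FIRST[B]={b}  FIRST[C]={b}
iter 3: (stable)
  FIRST[S]={a,b}  FIRST[A]={a,b}  FIRST[B]={b}  FIRST[C]={b}

FIRST(A) = ["a", "b"]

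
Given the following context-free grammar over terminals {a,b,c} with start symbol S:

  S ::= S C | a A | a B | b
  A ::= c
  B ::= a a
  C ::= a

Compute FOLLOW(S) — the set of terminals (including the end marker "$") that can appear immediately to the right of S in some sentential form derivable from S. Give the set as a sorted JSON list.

Compute FIRST by fixpoint:
pass 1:
  A via A→c: +{c}
  B via B→a a: +{a}
  C via C→a: +{a}
  S via S→a A: +{a}
  S via S→b: +{b}
  S: {a,b}  A: {c}  B: {a}  C: {a}
pass 2: (stable)
  S: {a,b}  A: {c}  B: {a}  C: {a}

Compute FOLLOW by fixpoint:
seed FOLLOW(S) with $
iter 1:
  S→S C: FOLLOW(S) ⊇ FIRST(C) = {a}; new: +{a}
  S→S C: FOLLOW(C) ⊇ FOLLOW(S) ⊇ {$,a}; new: +{$,a}
  S→a A: FOLLOW(A) ⊇ FOLLOW(S) ⊇ {$,a}; new: +{$,a}
  S→a B: FOLLOW(B) ⊇ FOLLOW(S) ⊇ {$,a}; new: +{$,a}
  FOLLOW[S]={$,a}  FOLLOW[A]={$,a}  FOLLOW[B]={$,a}  FOLLOW[C]={$,a}
iter 2: — fixpoint
  FOLLOW[S]={$,a}  FOLLOW[A]={$,a}  FOLLOW[B]={$,a}  FOLLOW[C]={$,a}

FOLLOW(S) = ["$", "a"]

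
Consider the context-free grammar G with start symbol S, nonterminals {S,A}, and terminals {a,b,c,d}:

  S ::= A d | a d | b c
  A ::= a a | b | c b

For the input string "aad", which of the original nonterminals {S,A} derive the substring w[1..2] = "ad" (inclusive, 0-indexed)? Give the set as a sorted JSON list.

Convert to CNF:
  S -> A T3 | T0 T3 | T2 T1
  A -> T0 T0 | T1 T2 | b
  T0 -> a
  T1 -> c
  T2 -> b
  T3 -> d

CYK fill (cells [i..j] with 1 ≤ i ≤ j ≤ 2 only):
  [1..1]={T0}  "a"  orig:{}
  [2..2]={T3}  "d"  orig:{}
  [1..2]={S}  "ad"

Original NTs in T[1,2] deriving "ad": ["S"]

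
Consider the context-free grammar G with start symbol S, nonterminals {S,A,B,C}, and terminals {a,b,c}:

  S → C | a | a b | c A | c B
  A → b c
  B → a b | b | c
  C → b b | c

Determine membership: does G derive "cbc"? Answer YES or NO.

CNF form of G:
  S -> T0 T0 | T1 A | T1 B | T2 T0 | a | c
  A -> T0 T1
  B -> T2 T0 | b | c
  C -> T0 T0 | c
  T0 -> b
  T1 -> c
  T2 -> a

CYK table (by increasing span):
  cell(0,0) c: {B,C,S,T1}  orig:{B,C,S}
  cell(1,1) b: {B,T0}  orig:{B}
  cell(2,2) c: {B,C,S,T1}  orig:{B,C,S}
  cell(0,1) cb: {S}
  cell(1,2) bc: {A}
  cell(0,2) cbc: {S}

S ∈ T[0,2] ⇒ YES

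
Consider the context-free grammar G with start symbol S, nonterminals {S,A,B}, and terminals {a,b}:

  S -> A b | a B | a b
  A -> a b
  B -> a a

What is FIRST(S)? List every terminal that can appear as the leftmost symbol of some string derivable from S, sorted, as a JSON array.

FIRST iteration:
iter 1:
  A via A→a b: +{a}
  B via B→a a: +{a}
  S via S→A b: +{a}
  FIRST(S)={a}  FIRST(A)={a}  FIRST(B)={a}
iter 2: (stable)
  FIRST(S)={a}  FIRST(A)={a}  FIRST(B)={a}

FIRST(S) = ["a"]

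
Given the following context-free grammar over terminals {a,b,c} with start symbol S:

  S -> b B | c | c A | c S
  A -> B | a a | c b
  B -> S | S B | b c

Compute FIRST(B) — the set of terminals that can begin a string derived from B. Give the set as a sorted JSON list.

Compute FIRST by fixpoint:
pass 1:
  A via A→a a: +{a}
  A via A→c b: +{c}
  B via B→b c: +{b}
  S via S→b B: +{b}
  S via S→c: +{c}
  FIRST[S]={b,c}  FIRST[A]={a,c}  FIRST[B]={b}
pass 2:
  A via A→B: +{b}
  B via B→S: +{c}
  FIRST[S]={b,c}  FIRST[A]={a,b,c}  FIRST[B]={b,c}
pass 3: (no change)
  FIRST[S]={b,c}  FIRST[A]={a,b,c}  FIRST[B]={b,c}

FIRST(B) = ["b", "c"]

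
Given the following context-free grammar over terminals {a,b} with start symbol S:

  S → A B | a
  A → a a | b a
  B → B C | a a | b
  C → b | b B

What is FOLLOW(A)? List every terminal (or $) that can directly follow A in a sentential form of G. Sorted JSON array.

FIRST iteration:
round 1:
  A via A→a a: +{a}
  A via A→b a: +{b}
  B via B→a a: +{a}
  B via B→b: +{b}
  C via C→b: +{b}
  S via S→A B: +{a,b}
  FIRST(S)={a,b}  FIRST(A)={a,b}  FIRST(B)={a,b}  FIRST(C)={b}
round 2: — fixpoint
  FIRST(S)={a,b}  FIRST(A)={a,b}  FIRST(B)={a,b}  FIRST(C)={b}

FOLLOW iteration:
FOLLOW(S) := {$}
iter 1:
  B→B C: FOLLOW(B) ⊇ FIRST(C) = {b}; new: +{b}
  B→B C: FOLLOW(C) ⊇ FOLLOW(B) ⊇ {b}; new: +{b}
  S→A B: FOLLOW(A) ⊇ FIRST(B) = {a,b}; new: +{a,b}
  S→A B: FOLLOW(B) ⊇ FOLLOW(S) ⊇ {$}; new: +{$}
  S: {$}  A: {a,b}  B: {$,b}  C: {b}
iter 2:
  B→B C: FOLLOW(C) ⊇ FOLLOW(B) ⊇ {$,b}; new: +{$}
  S: {$}  A: {a,b}  B: {$,b}  C: {$,b}
iter 3: — fixpoint
  S: {$}  A: {a,b}  B: {$,b}  C: {$,b}

FOLLOW(A) = ["a", "b"]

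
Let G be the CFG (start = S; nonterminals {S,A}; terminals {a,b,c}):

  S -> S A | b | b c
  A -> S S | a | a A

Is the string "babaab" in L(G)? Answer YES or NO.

Convert to CNF:
  S -> S A | T1 T2 | b
  A -> S S | T0 A | a
  T0 -> a
  T1 -> b
  T2 -> c

CYK fill:
  T[0,0] 'b' = {S,T1}  orig:{S}
  T[1,1] 'a' = {A,T0}  orig:{A}
  T[2,2] 'b' = {S,T1}  orig:{S}
  T[3,3] 'a' = {A,T0}  orig:{A}
  T[4,4] 'a' = {A,T0}  orig:{A}
  T[5,5] 'b' = {S,T1}  orig:{S}
  T[0,1] 'ba' = {S}
  T[1,2] 'ab' = ∅
  T[2,3] 'ba' = {S}
  T[3,4] 'aa' = {A}
  T[4,5] 'ab' = ∅
  T[0,2] 'bab' = {A}
  T[1,3] 'aba' = ∅
  T[2,4] 'baa' = {S}
  T[3,5] 'aab' = ∅
  T[0,3] 'baba' = {A}
  T[1,4] 'abaa' = ∅
  T[2,5] 'baab' = {A}
  T[0,4] 'babaa' = {A}
  T[1,5] 'abaab' = {A}
  T[0,5] 'babaab' = {S}

S ∈ T[0,5] ⇒ YES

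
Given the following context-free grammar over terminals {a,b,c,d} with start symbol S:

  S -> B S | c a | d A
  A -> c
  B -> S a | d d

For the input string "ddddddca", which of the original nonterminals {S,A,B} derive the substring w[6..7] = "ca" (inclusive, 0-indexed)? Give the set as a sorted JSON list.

CNF form of G:
  S -> B S | T1 A | T2 T0
  A -> c
  B -> S T0 | T1 T1
  T0 -> a
  T1 -> d
  T2 -> c

CYK fill, restricted to cells inside w[6..7]:
  cell(6,6) c: {A,T2}  orig:{A}
  cell(7,7) a: {T0}  orig:{}
  cell(6,7) ca: {S}

Original NTs in T[6,7] deriving "ca": ["S"]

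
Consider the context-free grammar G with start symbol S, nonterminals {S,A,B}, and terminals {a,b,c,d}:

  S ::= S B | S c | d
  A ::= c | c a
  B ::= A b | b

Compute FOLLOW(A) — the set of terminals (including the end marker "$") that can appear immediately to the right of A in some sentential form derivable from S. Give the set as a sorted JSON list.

FIRST sets, iterate to fixpoint:
round 1:
  A via A→c: +{c}
  B via B→A b: +{c}
  B via B→b: +{b}
  S via S→d: +{d}
  FIRST[S]={d}  FIRST[A]={c}  FIRST[B]={b,c}
round 2: (stable)
  FIRST[S]={d}  FIRST[A]={c}  FIRST[B]={b,c}

Compute FOLLOW by fixpoint:
FOLLOW(S) := {$}
round 1:
  B→A b: FOLLOW(A) ⊇ FIRST(b) = {b}; new: +{b}
  S→S B: FOLLOW(S) ⊇ FIRST(B) = {b,c}; new: +{b,c}
  S→S B: FOLLOW(B) ⊇ FOLLOW(S) ⊇ {$,b,c}; new: +{$,b,c}
  FOLLOW(S)={$,b,c}  FOLLOW(A)={b}  FOLLOW(B)={$,b,c}
round 2: done
  FOLLOW(S)={$,b,c}  FOLLOW(A)={b}  FOLLOW(B)={$,b,c}

FOLLOW(A) = ["b"]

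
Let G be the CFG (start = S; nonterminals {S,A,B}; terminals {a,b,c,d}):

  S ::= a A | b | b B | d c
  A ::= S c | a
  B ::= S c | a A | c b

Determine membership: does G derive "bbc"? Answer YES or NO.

CNF form of G:
  S -> T1 A | T2 B | T3 T0 | b
  A -> S T0 | a
  B -> S T0 | T0 T2 | T1 A
  T0 -> c
  T1 -> a
  T2 -> b
  T3 -> d

CYK fill:
  cell(0,0) b: {S,T2}  orig:{S}
  cell(1,1) b: {S,T2}  orig:{S}
  cell(2,2) c: {T0}  orig:{}
  cell(0,1) bb: ∅
  cell(1,2) bc: {A,B}
  cell(0,2) bbc: {S}

S ∈ T[0,2] ⇒ YES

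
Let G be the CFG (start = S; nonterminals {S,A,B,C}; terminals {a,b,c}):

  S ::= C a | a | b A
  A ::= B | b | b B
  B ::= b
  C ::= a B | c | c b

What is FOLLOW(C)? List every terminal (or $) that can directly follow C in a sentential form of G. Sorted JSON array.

FIRST sets, iterate to fixpoint:
round 1:
  A via A→b: +{b}
  B via B→b: +{b}
  C via C→a B: +{a}
  C via C→c: +{c}
  S via S→C a: +{a,c}
  S via S→b A: +{b}
  S: {a,b,c}  A: {b}  B: {b}  C: {a,c}
round 2: done
  S: {a,b,c}  A: {b}  B: {b}  C: {a,c}

FOLLOW iteration:
seed FOLLOW(S) with $
round 1:
  S→C a: FOLLOW(C) ⊇ FIRST(a) = {a}; new: +{a}
  S→b A: FOLLOW(A) ⊇ FOLLOW(S) ⊇ {$}; new: +{$}
  FOLLOW[S]={$}  FOLLOW[A]={$}  FOLLOW[B]={}  FOLLOW[C]={a}
round 2:
  A→B: FOLLOW(B) ⊇ FOLLOW(A) ⊇ {$}; new: +{$}
  C→a B: FOLLOW(B) ⊇ FOLLOW(C) ⊇ {a}; new: +{a}
  FOLLOW[S]={$}  FOLLOW[A]={$}  FOLLOW[B]={$,a}  FOLLOW[C]={a}
round 3: — fixpoint
  FOLLOW[S]={$}  FOLLOW[A]={$}  FOLLOW[B]={$,a}  FOLLOW[C]={a}

FOLLOW(C) = ["a"]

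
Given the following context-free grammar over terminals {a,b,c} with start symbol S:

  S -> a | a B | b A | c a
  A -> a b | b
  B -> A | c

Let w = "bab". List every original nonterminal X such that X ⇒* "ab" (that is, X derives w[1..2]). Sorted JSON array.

CNF form of G:
  S -> T0 B | T1 A | T2 T0 | a
  A -> T0 T1 | b
  B -> T0 T1 | b | c
  T0 -> a
  T1 -> b
  T2 -> c

CYK table (by increasing span) (cells [i..j] with 1 ≤ i ≤ j ≤ 2 only):
  [1..1]={S,T0}  "a"  orig:{S}
  [2..2]={A,B,T1}  "b"  orig:{A,B}
  [1..2]={A,B,S}  "ab"

Original NTs in T[1,2] deriving "ab": ["A", "B", "S"]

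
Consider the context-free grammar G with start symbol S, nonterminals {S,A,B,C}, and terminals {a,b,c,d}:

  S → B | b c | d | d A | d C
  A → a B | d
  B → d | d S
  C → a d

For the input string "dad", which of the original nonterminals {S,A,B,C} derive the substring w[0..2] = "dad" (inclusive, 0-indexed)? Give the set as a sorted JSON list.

CNF form of G:
  S -> T1 A | T1 C | T1 S | T2 T3 | d
  A -> T0 B | d
  B -> T1 S | d
  C -> T0 T1
  T0 -> a
  T1 -> d
  T2 -> b
  T3 -> c

CYK fill, restricted to cells inside w[0..2]:
  cell(0,0) d: {A,B,S,T1}  orig:{A,B,S}
  cell(1,1) a: {T0}  orig:{}
  cell(2,2) d: {A,B,S,T1}  orig:{A,B,S}
  cell(0,1) da: ∅
  cell(1,2) ad: {A,C}
  cell(0,2) dad: {S}

Original NTs in T[0,2] deriving "dad": ["S"]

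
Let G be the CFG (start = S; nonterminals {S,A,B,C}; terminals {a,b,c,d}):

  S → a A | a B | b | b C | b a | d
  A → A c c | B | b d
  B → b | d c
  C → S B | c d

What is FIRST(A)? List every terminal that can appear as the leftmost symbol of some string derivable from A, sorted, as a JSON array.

FIRST iteration:
[1]
  A via A→b d: +{b}
  B via B→b: +{b}
  B via B→d c: +{d}
  C via C→c d: +{c}
  S via S→a A: +{a}
  S via S→b: +{b}
  S via S→d: +{d}
  FIRST(S)={a,b,d}  FIRST(A)={b}  FIRST(B)={b,d}  FIRST(C)={c}
[2]
  A via A→B: +{d}
  C via C→S B: +{a,b,d}
  FIRST(S)={a,b,d}  FIRST(A)={b,d}  FIRST(B)={b,d}  FIRST(C)={a,b,c,d}
[3] (stable)
  FIRST(S)={a,b,d}  FIRST(A)={b,d}  FIRST(B)={b,d}  FIRST(C)={a,b,c,d}

FIRST(A) = ["b", "d"]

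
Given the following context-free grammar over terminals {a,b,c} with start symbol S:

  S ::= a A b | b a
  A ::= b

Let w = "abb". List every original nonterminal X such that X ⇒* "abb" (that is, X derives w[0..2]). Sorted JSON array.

Convert to CNF:
  S -> T0 X2 | T1 T0
  A -> b
  T0 -> a
  T1 -> b
  X2 -> A T1

Fill CYK table bottom-up (cells [i..j] with 0 ≤ i ≤ j ≤ 2 only):
  T[0,0] 'a' = {T0}  orig:{}
  T[1,1] 'b' = {A,T1}  orig:{A}
  T[2,2] 'b' = {A,T1}  orig:{A}
  T[0,1] 'ab' = ∅
  T[1,2] 'bb' = {X2}  orig:{}
  T[0,2] 'abb' = {S}

Original NTs in T[0,2] deriving "abb": ["S"]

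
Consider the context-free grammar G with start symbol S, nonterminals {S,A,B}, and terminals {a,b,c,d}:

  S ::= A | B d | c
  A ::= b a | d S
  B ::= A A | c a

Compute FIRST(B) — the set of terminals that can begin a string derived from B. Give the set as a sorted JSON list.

Compute FIRST by fixpoint:
pass 1:
  A via A→b a: +{b}
  A via A→d S: +{d}
  B via B→A A: +{b,d}
  B via B→c a: +{c}
  S via S→A: +{b,d}
  S via S→B d: +{c}
  S: {b,c,d}  A: {b,d}  B: {b,c,d}
pass 2: (stable)
  S: {b,c,d}  A: {b,d}  B: {b,c,d}

FIRST(B) = ["b", "c", "d"]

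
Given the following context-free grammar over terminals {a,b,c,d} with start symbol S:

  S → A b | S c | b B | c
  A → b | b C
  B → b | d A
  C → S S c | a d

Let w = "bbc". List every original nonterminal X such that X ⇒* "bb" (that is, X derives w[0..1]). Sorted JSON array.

Convert to CNF:
  S -> A T0 | S T2 | T0 B | c
  A -> T0 C | b
  B -> T1 A | b
  C -> S X4 | T3 T1
  T0 -> b
  T1 -> d
  T2 -> c
  T3 -> a
  X4 -> S T2

CYK fill (cells [i..j] with 0 ≤ i ≤ j ≤ 1 only):
  T[0,0] 'b' = {A,B,T0}  orig:{A,B}
  T[1,1] 'b' = {A,B,T0}  orig:{A,B}
  T[0,1] 'bb' = {S}

Original NTs in T[0,1] deriving "bb": ["S"]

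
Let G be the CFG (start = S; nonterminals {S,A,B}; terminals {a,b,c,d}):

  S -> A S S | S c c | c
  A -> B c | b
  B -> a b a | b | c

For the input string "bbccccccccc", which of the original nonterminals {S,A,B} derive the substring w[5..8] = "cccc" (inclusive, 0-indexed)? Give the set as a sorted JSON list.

Convert to CNF:
  S -> A X4 | S X5 | c
  A -> B T0 | b
  B -> T1 X3 | b | c
  T0 -> c
  T1 -> a
  T2 -> b
  X3 -> T2 T1
  X4 -> S S
  X5 -> T0 T0

Fill CYK table bottom-up — only the sub-triangle for w[5..8]:
  [5..5]={B,S,T0}  "c"  orig:{B,S}
  [6..6]={B,S,T0}  "c"  orig:{B,S}
  [7..7]={B,S,T0}  "c"  orig:{B,S}
  [8..8]={B,S,T0}  "c"  orig:{B,S}
  [5..6]={A,X4,X5}  "cc"  orig:{A}
  [6..7]={A,X4,X5}  "cc"  orig:{A}
  [7..8]={A,X4,X5}  "cc"  orig:{A}
  [5..7]={S}  "ccc"
  [6..8]={S}  "ccc"
  [5..8]={S,X4}  "cccc"  orig:{S}

Original NTs in T[5,8] deriving "cccc": ["S"]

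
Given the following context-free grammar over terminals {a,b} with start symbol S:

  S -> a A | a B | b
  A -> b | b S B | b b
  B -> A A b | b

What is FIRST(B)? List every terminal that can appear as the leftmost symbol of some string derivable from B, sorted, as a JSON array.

FIRST sets, iterate to fixpoint:
[1]
  A via A→b: +{b}
  B via B→A A b: +{b}
  S via S→a A: +{a}
  S via S→b: +{b}
  FIRST(S)={a,b}  FIRST(A)={b}  FIRST(B)={b}
[2] done
  FIRST(S)={a,b}  FIRST(A)={b}  FIRST(B)={b}

FIRST(B) = ["b"]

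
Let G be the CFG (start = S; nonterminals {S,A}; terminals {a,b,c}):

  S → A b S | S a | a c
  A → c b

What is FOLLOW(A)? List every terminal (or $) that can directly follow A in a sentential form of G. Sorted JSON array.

FIRST sets, iterate to fixpoint:
round 1:
  A via A→c b: +{c}
  S via S→A b S: +{c}
  S via S→a c: +{a}
  S: {a,c}  A: {c}
round 2: done
  S: {a,c}  A: {c}

FOLLOW sets:
seed FOLLOW(S) with $
[1]
  S→A b S: FOLLOW(A) ⊇ FIRST(b) = {b}; new: +{b}
  S→S a: FOLLOW(S) ⊇ FIRST(a) = {a}; new: +{a}
  FOLLOW[S]={$,a}  FOLLOW[A]={b}
[2] (stable)
  FOLLOW[S]={$,a}  FOLLOW[A]={b}

FOLLOW(A) = ["b"]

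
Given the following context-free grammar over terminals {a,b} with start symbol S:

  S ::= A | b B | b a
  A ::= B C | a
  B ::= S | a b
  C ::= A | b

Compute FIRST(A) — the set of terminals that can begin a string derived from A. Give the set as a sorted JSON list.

FIRST iteration:
round 1:
  A via A→a: +{a}
  B via B→a b: +{a}
  C via C→A: +{a}
  C via C→b: +{b}
  S via S→A: +{a}
  S via S→b B: +{b}
  FIRST(S)={a,b}  FIRST(A)={a}  FIRST(B)={a}  FIRST(C)={a,b}
round 2:
  B via B→S: +{b}
  FIRST(S)={a,b}  FIRST(A)={a}  FIRST(B)={a,b}  FIRST(C)={a,b}
round 3:
  A via A→B C: +{b}
  FIRST(S)={a,b}  FIRST(A)={a,b}  FIRST(B)={a,b}  FIRST(C)={a,b}
round 4: done
  FIRST(S)={a,b}  FIRST(A)={a,b}  FIRST(B)={a,b}  FIRST(C)={a,b}

FIRST(A) = ["a", "b"]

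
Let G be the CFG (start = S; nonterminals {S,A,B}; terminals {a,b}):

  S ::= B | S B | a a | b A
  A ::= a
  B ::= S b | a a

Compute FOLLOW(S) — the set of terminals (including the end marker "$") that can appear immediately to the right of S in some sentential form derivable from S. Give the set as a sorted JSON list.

FIRST sets, iterate to fixpoint:
pass 1:
  A via A→a: +{a}
  B via B→a a: +{a}
  S via S→B: +{a}
  S via S→b A: +{b}
  S: {a,b}  A: {a}  B: {a}
pass 2:
  B via B→S b: +{b}
  S: {a,b}  A: {a}  B: {a,b}
pass 3: done
  S: {a,b}  A: {a}  B: {a,b}

FOLLOW iteration:
seed FOLLOW(S) with $
[1]
  B→S b: FOLLOW(S) ⊇ FIRST(b) = {b}; new: +{b}
  S→B: FOLLOW(B) ⊇ FOLLOW(S) ⊇ {$,b}; new: +{$,b}
  S→S B: FOLLOW(S) ⊇ FIRST(B) = {a,b}; new: +{a}
  S→S B: FOLLOW(B) ⊇ FOLLOW(S) ⊇ {$,a,b}; new: +{a}
  S→b A: FOLLOW(A) ⊇ FOLLOW(S) ⊇ {$,a,b}; new: +{$,a,b}
  S: {$,a,b}  A: {$,a,b}  B: {$,a,b}
[2] done
  S: {$,a,b}  A: {$,a,b}  B: {$,a,b}

FOLLOW(S) = ["$", "a", "b"]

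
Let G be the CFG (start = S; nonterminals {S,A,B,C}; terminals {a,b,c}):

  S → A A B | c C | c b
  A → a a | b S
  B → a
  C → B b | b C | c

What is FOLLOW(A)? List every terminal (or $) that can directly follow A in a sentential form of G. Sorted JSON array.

Compute FIRST by fixpoint:
round 1:
  A via A→a a: +{a}
  A via A→b S: +{b}
  B via B→a: +{a}
  C via C→B b: +{a}
  C via C→b C: +{b}
  C via C→c: +{c}
  S via S→A A B: +{a,b}
  S via S→c C: +{c}
  S: {a,b,c}  A: {a,b}  B: {a}  C: {a,b,c}
round 2: done
  S: {a,b,c}  A: {a,b}  B: {a}  C: {a,b,c}

Compute FOLLOW by fixpoint:
initialize: $ ∈ FOLLOW(S)
[1]
  C→B b: FOLLOW(B) ⊇ FIRST(b) = {b}; new: +{b}
  S→A A B: FOLLOW(A) ⊇ FIRST(A) = {a,b}; new: +{a,b}
  S→A A B: FOLLOW(B) ⊇ FOLLOW(S) ⊇ {$}; new: +{$}
  S→c C: FOLLOW(C) ⊇ FOLLOW(S) ⊇ {$}; new: +{$}
  FOLLOW(S)={$}  FOLLOW(A)={a,b}  FOLLOW(B)={$,b}  FOLLOW(C)={$}
[2]
  A→b S: FOLLOW(S) ⊇ FOLLOW(A) ⊇ {a,b}; new: +{a,b}
  S→A A B: FOLLOW(B) ⊇ FOLLOW(S) ⊇ {$,a,b}; new: +{a}
  S→c C: FOLLOW(C) ⊇ FOLLOW(S) ⊇ {$,a,b}; new: +{a,b}
  FOLLOW(S)={$,a,b}  FOLLOW(A)={a,b}  FOLLOW(B)={$,a,b}  FOLLOW(C)={$,a,b}
[3] (stable)
  FOLLOW(S)={$,a,b}  FOLLOW(A)={a,b}  FOLLOW(B)={$,a,b}  FOLLOW(C)={$,a,b}

FOLLOW(A) = ["a", "b"]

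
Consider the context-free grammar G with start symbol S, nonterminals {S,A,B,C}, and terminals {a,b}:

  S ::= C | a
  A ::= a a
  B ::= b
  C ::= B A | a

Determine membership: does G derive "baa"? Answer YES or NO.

CNF form of G:
  S -> B A | a
  A -> T0 T0
  B -> b
  C -> B A | a
  T0 -> a

CYK table (by increasing span):
  cell(0,0) b: {B}
  cell(1,1) a: {C,S,T0}  orig:{C,S}
  cell(2,2) a: {C,S,T0}  orig:{C,S}
  cell(0,1) ba: ∅
  cell(1,2) aa: {A}
  cell(0,2) baa: {C,S}

S ∈ T[0,2] ⇒ YES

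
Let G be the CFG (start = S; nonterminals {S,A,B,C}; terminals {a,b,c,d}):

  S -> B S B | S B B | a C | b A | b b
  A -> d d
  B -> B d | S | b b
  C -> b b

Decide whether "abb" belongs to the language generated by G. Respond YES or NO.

Convert to CNF:
  S -> B X5 | S X6 | T1 C | T2 A | T2 T2
  A -> T0 T0
  B -> B T0 | B X3 | S X4 | T1 C | T2 A | T2 T2
  C -> T2 T2
  T0 -> d
  T1 -> a
  T2 -> b
  X3 -> S B
  X4 -> B B
  X5 -> S B
  X6 -> B B

Fill CYK table bottom-up:
  [0..0]={T1}  "a"  orig:{}
  [1..1]={T2}  "b"  orig:{}
  [2..2]={T2}  "b"  orig:{}
  [0..1]=∅  "ab"
  [1..2]={B,C,S}  "bb"
  [0..2]={B,S}  "abb"

S ∈ T[0,2] ⇒ YES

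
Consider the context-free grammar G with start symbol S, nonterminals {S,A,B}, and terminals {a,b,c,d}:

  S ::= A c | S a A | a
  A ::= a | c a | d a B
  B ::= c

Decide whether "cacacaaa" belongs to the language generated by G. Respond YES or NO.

CNF form of G:
  S -> A T0 | S X4 | a
  A -> T0 T1 | T2 X3 | a
  B -> c
  T0 -> c
  T1 -> a
  T2 -> d
  X3 -> T1 B
  X4 -> T1 A

CYK table (by increasing span):
  cell(0,0) c: {B,T0}  orig:{B}
  cell(1,1) a: {A,S,T1}  orig:{A,S}
  cell(2,2) c: {B,T0}  orig:{B}
  cell(3,3) a: {A,S,T1}  orig:{A,S}
  cell(4,4) c: {B,T0}  orig:{B}
  cell(5,5) a: {A,S,T1}  orig:{A,S}
  cell(6,6) a: {A,S,T1}  orig:{A,S}
  cell(7,7) a: {A,S,T1}  orig:{A,S}
  cell(0,1) ca: {A}
  cell(1,2) ac: {S,X3}  orig:{S}
  cell(2,3) ca: {A}
  cell(3,4) ac: {S,X3}  orig:{S}
  cell(4,5) ca: {A}
  cell(5,6) aa: {X4}  orig:{}
  cell(6,7) aa: {X4}  orig:{}
  cell(0,2) cac: {S}
  cell(1,3) aca: {X4}  orig:{}
  cell(2,4) cac: {S}
  cell(3,5) aca: {X4}  orig:{}
  cell(4,6) caa: ∅
  cell(5,7) aaa: {S}
  cell(0,3) caca: ∅
  cell(1,4) acac: ∅
  cell(2,5) caca: ∅
  cell(3,6) acaa: {S}
  cell(4,7) caaa: ∅
  cell(0,4) cacac: ∅
  cell(1,5) acaca: {S}
  cell(2,6) cacaa: {S}
  cell(3,7) acaaa: ∅
  cell(0,5) cacaca: {S}
  cell(1,6) acacaa: ∅
  cell(2,7) cacaaa: ∅
  cell(0,6) cacacaa: ∅
  cell(1,7) acacaaa: {S}
  cell(0,7) cacacaaa: {S}

S ∈ T[0,7] ⇒ YES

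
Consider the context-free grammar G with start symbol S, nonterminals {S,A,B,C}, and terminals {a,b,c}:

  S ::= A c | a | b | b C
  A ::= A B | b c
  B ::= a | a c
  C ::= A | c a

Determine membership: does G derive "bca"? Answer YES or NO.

Convert to CNF:
  S -> A T1 | T0 C | a | b
  A -> A B | T0 T1
  B -> T2 T1 | a
  C -> A B | T0 T1 | T1 T2
  T0 -> b
  T1 -> c
  T2 -> a

Fill CYK table bottom-up:
  T[0,0] 'b' = {S,T0}  orig:{S}
  T[1,1] 'c' = {T1}  orig:{}
  T[2,2] 'a' = {B,S,T2}  orig:{B,S}
  T[0,1] 'bc' = {A,C}
  T[1,2] 'ca' = {C}
  T[0,2] 'bca' = {A,C,S}

S ∈ T[0,2] ⇒ YES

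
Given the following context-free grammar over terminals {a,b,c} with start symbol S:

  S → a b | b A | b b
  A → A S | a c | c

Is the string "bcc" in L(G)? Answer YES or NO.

Convert to CNF:
  S -> T0 T2 | T2 A | T2 T2
  A -> A S | T0 T1 | c
  T0 -> a
  T1 -> c
  T2 -> b

CYK fill:
  T[0,0] 'b' = {T2}  orig:{}
  T[1,1] 'c' = {A,T1}  orig:{A}
  T[2,2] 'c' = {A,T1}  orig:{A}
  T[0,1] 'bc' = {S}
  T[1,2] 'cc' = ∅
  T[0,2] 'bcc' = ∅

S ∉ T[0,2] ⇒ NO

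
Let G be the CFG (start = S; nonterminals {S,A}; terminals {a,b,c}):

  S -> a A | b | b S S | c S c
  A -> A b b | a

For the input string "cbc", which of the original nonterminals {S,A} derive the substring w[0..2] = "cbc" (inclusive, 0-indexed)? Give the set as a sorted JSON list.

CNF form of G:
  S -> T0 X4 | T1 A | T2 X5 | b
  A -> A X3 | a
  T0 -> b
  T1 -> a
  T2 -> c
  X3 -> T0 T0
  X4 -> S S
  X5 -> S T2

CYK fill, restricted to cells inside w[0..2]:
  [0..0]={T2}  "c"  orig:{}
  [1..1]={S,T0}  "b"  orig:{S}
  [2..2]={T2}  "c"  orig:{}
  [0..1]=∅  "cb"
  [1..2]={X5}  "bc"  orig:{}
  [0..2]={S}  "cbc"

Original NTs in T[0,2] deriving "cbc": ["S"]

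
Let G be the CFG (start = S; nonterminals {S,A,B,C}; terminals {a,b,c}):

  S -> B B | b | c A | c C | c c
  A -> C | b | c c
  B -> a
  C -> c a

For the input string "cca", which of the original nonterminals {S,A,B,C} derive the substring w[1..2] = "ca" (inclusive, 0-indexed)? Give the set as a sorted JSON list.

Convert to CNF:
  S -> B B | T0 A | T0 C | T0 T0 | b
  A -> T0 T0 | T0 T1 | b
  B -> a
  C -> T0 T1
  T0 -> c
  T1 -> a

CYK fill (cells [i..j] with 1 ≤ i ≤ j ≤ 2 only):
  [1..1]={T0}  "c"  orig:{}
  [2..2]={B,T1}  "a"  orig:{B}
  [1..2]={A,C}  "ca"

Original NTs in T[1,2] deriving "ca": ["A", "C"]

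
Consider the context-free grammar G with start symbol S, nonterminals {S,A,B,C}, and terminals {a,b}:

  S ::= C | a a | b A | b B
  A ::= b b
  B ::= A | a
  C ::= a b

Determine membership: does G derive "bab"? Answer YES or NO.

CNF form of G:
  S -> T0 A | T0 B | T1 T0 | T1 T1
  A -> T0 T0
  B -> T0 T0 | a
  C -> T1 T0
  T0 -> b
  T1 -> a

Fill CYK table bottom-up:
  T[0,0] 'b' = {T0}  orig:{}
  T[1,1] 'a' = {B,T1}  orig:{B}
  T[2,2] 'b' = {T0}  orig:{}
  T[0,1] 'ba' = {S}
  T[1,2] 'ab' = {C,S}
  T[0,2] 'bab' = ∅

S ∉ T[0,2] ⇒ NO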